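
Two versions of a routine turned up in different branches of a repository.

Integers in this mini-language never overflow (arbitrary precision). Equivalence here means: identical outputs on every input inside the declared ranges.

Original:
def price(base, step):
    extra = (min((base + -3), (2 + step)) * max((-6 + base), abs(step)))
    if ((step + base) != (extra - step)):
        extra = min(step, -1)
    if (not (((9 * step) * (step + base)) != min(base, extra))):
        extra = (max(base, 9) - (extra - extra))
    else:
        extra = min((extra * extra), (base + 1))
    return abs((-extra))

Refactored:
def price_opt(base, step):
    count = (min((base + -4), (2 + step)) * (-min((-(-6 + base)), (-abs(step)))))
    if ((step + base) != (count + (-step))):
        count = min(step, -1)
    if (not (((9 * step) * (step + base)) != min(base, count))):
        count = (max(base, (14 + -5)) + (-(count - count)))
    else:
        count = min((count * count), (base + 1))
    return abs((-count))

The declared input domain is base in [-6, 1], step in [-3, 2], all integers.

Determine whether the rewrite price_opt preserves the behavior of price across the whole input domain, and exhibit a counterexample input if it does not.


The one real change (`-3` became `-4`) has no effect anywhere in the declared ranges; all 48 inputs agree.
verdict: equivalent


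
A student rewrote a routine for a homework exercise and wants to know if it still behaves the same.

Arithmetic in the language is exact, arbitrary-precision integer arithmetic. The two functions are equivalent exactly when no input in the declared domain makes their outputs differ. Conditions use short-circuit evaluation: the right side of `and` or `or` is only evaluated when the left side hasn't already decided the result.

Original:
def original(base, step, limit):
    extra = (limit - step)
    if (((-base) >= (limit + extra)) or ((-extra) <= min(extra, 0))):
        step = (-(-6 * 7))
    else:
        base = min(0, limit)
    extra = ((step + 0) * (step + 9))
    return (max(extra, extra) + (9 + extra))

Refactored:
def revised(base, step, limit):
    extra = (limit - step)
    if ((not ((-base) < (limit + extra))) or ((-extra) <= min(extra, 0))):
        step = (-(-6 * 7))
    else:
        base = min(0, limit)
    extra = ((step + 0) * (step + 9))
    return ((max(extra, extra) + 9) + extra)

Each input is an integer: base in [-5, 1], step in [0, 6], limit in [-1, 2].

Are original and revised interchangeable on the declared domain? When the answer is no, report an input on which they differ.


Equivalent — the differences include comparison usage differs, plus boolean connective usage differs, yet no declared input distinguishes the two.
As a probe, take base=0, step=5, limit=2: original runs extra := -3 | (((-base) >= (limit + extra)) or ((-extra) <= min(extra, 0))): true | step := 42 | extra := 2142 | result 4293; revised runs extra := -3 | ((not ((-base) < (limit + extra))) or ((-extra) <= min(extra, 0))): true | step := 42 | extra := 2142 | result 4293; both end at 4293.
An exhaustive pass over the 196 declared inputs shows identical outputs.
verdict: equivalent


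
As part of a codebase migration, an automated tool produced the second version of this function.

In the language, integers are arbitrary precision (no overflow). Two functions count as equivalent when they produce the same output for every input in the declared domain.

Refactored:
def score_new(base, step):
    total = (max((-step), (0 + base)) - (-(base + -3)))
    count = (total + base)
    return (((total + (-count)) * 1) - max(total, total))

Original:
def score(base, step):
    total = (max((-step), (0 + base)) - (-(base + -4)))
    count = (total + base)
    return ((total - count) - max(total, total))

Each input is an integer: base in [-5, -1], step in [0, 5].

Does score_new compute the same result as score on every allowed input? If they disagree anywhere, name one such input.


Take base=-5, step=0.
score: total = -9; count = -14; return 14
score_new: total = -8; count = -13; return 13
14 != 13, so the rewrite changes behavior.
verdict: not equivalent; witness: base=-5, step=0


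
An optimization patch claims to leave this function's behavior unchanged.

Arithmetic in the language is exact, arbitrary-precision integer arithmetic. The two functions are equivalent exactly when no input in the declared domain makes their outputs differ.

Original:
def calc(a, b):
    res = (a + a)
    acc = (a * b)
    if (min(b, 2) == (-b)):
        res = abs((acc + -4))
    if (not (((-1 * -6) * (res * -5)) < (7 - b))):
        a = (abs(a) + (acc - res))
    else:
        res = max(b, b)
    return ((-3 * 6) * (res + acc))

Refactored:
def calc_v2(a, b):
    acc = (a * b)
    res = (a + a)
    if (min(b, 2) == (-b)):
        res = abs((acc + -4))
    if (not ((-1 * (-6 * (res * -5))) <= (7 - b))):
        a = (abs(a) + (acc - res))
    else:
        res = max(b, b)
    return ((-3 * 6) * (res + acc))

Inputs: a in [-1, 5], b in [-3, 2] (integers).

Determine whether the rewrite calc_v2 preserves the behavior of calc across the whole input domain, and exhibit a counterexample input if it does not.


Equivalent. There is a behavioral-looking edit here, yet the outcome never shifts on this domain.
Every one of the 42 inputs gives matching results.
Spot check at a=3, b=1 — calc: res=6, then acc=3, then (min(b, 2) == (-b)) is false, then (not (((-1 * -6) * (res * -5)) < (7 - b))) is false, then res=1, then returns -72. calc_v2: acc=3, then res=6, then (min(b, 2) == (-b)) is false, then (not ((-1 * (-6 * (res * -5))) <= (7 - b))) is false, then res=1, then returns -72. Both give -72.
verdict: equivalent


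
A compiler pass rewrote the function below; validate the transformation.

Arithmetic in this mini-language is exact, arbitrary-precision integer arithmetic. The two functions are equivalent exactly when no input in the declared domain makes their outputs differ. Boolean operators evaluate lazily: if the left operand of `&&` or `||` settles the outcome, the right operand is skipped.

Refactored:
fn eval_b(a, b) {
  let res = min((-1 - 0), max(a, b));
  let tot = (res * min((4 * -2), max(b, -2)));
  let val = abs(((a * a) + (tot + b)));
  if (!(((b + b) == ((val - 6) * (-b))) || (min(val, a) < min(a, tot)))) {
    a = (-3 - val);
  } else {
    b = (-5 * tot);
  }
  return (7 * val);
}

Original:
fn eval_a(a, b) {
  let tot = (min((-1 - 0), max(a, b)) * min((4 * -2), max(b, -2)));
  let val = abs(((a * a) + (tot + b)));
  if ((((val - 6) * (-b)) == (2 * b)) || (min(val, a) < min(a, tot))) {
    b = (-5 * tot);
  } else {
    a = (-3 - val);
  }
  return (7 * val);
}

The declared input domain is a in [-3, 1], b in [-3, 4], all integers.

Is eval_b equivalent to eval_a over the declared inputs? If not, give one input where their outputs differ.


Comparing the listings, the differences include: arithmetic usage differs, plus local variable names differ, plus statement counts differ, plus constant usage differs, plus boolean connective usage differs.
One worked example (a=1, b=2) — eval_a: tot=8, then val=11, then ((((val - 6) * (-b)) == (2 * b)) || (min(val, a) < min(a, tot))) is false, then a=-14, then returns 77; eval_b: res=-1, then tot=8, then val=11, then (!(((b + b) == ((val - 6) * (-b))) || (min(val, a) < min(a, tot)))) is true, then a=-14, then returns 77; agreement on 77.
Every one of the 40 inputs gives matching results.
verdict: equivalent


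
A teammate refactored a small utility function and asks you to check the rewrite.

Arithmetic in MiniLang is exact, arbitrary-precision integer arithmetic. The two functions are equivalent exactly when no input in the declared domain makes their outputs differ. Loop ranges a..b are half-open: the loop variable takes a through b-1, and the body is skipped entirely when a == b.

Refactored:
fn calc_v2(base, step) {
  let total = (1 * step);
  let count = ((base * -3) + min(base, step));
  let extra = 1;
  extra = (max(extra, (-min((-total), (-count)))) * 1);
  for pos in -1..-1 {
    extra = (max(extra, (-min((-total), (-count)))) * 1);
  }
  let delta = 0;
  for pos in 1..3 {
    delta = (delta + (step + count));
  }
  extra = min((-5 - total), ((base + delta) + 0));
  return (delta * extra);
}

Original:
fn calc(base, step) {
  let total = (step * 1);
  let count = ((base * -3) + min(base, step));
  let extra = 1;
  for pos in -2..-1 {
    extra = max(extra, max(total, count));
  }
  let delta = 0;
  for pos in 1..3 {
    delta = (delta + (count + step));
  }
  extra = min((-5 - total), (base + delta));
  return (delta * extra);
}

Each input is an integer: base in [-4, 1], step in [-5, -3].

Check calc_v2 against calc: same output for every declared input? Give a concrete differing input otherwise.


Differences: min/max/abs usage differs, and arithmetic usage differs, and constant usage differs, and loop structure differs, and statement counts differ — yet all 18 inputs agree.
verdict: equivalent


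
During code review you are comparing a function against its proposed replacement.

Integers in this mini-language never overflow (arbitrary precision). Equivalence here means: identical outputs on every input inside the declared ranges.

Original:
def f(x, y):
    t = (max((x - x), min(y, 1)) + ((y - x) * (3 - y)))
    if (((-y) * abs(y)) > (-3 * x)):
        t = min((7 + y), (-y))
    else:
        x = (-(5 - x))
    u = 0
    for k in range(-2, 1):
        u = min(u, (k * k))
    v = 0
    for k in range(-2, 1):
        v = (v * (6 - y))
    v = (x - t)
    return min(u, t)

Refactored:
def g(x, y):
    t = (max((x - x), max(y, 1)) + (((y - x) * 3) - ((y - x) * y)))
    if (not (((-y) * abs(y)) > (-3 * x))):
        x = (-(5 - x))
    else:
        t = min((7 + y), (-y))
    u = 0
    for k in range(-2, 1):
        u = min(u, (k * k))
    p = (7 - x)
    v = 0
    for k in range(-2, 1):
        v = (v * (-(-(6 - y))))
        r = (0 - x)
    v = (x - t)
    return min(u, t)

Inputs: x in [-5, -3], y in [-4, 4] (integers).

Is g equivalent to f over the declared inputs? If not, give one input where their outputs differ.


There is a counterexample at x=-5, y=4: -8 on one side, -5 on the other.
f: t = -8; (((-y) * abs(y)) > (-3 * x)) -> false; x = -10; u = 0; [k=-2]; u = 0; [k=-1]; u = 0; [k=0]; u = 0; v = 0; [k=-2]; v = 0; [k=-1]; v = 0; [k=0]; v = 0; v = -2; return -8
g: t = -5; (not (((-y) * abs(y)) > (-3 * x))) -> true; x = -10; u = 0; [k=-2]; u = 0; [k=-1]; u = 0; [k=0]; u = 0; p = 17; v = 0; [k=-2]; v = 0; r = 10; [k=-1]; v = 0; r = 10; [k=0]; v = 0; r = 10; v = -5; return -5
verdict: not equivalent; witness: x=-5, y=4


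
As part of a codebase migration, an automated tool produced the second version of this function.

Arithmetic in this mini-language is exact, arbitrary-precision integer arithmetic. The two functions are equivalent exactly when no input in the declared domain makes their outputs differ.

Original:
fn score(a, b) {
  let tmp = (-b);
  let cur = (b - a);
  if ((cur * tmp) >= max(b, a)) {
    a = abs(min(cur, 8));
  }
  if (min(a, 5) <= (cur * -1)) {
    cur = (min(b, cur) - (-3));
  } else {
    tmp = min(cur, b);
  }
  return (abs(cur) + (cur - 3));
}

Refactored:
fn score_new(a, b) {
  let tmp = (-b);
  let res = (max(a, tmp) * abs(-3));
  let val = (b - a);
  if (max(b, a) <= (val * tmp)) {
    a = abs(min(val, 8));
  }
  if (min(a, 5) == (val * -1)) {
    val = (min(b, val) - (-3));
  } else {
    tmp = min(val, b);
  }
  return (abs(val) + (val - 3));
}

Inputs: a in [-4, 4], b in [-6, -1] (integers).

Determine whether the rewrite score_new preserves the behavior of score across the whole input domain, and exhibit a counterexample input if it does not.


Input a=-1, b=-2: -1 from score versus -3 from score_new.
verdict: not equivalent; witness: a=-1, b=-2


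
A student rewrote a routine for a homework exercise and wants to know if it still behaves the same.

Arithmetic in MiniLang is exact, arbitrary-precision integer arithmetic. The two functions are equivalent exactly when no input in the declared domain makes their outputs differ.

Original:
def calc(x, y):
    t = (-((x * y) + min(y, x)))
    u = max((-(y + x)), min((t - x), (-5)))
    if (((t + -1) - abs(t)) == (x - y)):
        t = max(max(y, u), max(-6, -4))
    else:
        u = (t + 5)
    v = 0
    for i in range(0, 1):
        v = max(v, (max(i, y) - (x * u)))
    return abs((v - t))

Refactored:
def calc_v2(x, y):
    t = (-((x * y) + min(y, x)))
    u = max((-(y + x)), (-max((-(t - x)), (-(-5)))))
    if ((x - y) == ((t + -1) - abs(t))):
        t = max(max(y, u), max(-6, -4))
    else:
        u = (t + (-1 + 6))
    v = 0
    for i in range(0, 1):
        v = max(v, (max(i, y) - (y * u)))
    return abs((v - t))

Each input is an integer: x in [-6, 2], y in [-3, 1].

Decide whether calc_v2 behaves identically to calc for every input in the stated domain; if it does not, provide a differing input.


Run the pair on x=-6, y=-1.
calc: t=0, then u=7, then (((t + -1) - abs(t)) == (x - y)) is false, then u=5, then v=0, then (i=0), then v=30, then returns 30
calc_v2: t=0, then u=7, then ((x - y) == ((t + -1) - abs(t))) is false, then u=5, then v=0, then (i=0), then v=5, then returns 5
30 vs 5 — the two versions disagree here.
verdict: not equivalent; witness: x=-6, y=-1


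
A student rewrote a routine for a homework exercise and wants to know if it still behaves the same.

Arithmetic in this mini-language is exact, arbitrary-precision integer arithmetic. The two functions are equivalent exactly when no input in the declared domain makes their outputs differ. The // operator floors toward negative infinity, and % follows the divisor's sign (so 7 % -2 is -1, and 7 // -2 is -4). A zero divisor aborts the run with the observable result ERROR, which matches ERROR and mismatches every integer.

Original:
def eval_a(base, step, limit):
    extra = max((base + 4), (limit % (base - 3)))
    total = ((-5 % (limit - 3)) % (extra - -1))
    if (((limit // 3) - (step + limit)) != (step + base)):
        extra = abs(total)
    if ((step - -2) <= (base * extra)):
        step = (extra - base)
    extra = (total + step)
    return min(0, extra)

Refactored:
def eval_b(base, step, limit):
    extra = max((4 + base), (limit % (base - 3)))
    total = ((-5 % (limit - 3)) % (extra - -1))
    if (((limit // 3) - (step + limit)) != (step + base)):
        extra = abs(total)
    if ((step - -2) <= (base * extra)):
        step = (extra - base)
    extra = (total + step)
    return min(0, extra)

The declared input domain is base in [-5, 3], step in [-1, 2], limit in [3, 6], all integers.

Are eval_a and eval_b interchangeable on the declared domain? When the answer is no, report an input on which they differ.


Comparing the listings, the differences include: same computation, different form.
One worked example (base=-5, step=2, limit=4) — eval_a: extra becomes -1; next hits division by zero so the output is ERROR; eval_b: extra becomes -1; next hits division by zero so the output is ERROR; agreement on ERROR.
Sweeping the whole domain (144 inputs) finds no disagreement.
verdict: equivalent


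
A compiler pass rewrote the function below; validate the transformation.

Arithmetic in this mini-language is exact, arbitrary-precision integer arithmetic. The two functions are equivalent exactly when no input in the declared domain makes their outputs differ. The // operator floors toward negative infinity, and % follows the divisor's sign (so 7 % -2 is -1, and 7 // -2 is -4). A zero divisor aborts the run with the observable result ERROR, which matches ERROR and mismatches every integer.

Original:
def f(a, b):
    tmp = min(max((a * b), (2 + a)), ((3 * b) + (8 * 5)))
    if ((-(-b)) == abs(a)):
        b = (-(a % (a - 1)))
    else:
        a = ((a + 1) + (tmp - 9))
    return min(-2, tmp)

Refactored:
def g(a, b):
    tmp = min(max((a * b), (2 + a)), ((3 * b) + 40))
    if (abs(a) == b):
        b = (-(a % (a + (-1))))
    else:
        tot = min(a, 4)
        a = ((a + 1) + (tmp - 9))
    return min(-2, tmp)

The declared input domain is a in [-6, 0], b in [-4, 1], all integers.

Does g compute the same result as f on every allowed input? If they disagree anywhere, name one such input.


The two versions differ — the changes include statement counts differ; local variable names differ; min/max/abs usage differs; arithmetic usage differs; constant usage differs.
Tracing a=-6, b=-1: f: tmp := 6 | ((-(-b)) == abs(a)): false | a := -8 | result -2 | g: tmp := 6 | (abs(a) == b): false | tot := -6 | a := -8 | result -2 — matching result -2.
An exhaustive pass over the 42 declared inputs shows identical outputs.
verdict: equivalent


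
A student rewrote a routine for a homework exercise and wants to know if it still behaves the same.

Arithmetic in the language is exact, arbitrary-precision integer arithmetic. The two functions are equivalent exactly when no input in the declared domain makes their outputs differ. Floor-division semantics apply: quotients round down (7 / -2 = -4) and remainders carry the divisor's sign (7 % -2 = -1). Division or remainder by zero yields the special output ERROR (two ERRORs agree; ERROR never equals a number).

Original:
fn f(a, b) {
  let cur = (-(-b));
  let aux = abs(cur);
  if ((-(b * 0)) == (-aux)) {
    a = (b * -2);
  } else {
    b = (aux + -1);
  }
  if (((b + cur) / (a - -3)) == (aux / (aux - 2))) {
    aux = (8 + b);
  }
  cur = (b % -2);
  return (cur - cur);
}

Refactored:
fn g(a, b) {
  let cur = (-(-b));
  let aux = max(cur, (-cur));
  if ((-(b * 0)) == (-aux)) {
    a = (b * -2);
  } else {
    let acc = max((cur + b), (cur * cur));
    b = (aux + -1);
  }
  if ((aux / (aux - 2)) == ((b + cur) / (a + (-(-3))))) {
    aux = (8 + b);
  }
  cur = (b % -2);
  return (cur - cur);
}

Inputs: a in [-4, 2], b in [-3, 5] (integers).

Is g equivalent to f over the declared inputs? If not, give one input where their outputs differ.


The two are interchangeable: arithmetic usage differs, min/max/abs usage differs, local variable names differ, statement counts differ, and every declared input agrees.
Spot check at a=2, b=1 — f: cur = 1; aux = 1; ((-(b * 0)) == (-aux)) -> false; b = 0; (((b + cur) / (a - -3)) == (aux / (aux - 2))) -> false; cur = 0; return 0. g: cur = 1; aux = 1; ((-(b * 0)) == (-aux)) -> false; acc = 2; b = 0; ((aux / (aux - 2)) == ((b + cur) / (a + (-(-3))))) -> false; cur = 0; return 0. Both give 0.
An exhaustive pass over the 63 declared inputs shows identical outputs.
verdict: equivalent


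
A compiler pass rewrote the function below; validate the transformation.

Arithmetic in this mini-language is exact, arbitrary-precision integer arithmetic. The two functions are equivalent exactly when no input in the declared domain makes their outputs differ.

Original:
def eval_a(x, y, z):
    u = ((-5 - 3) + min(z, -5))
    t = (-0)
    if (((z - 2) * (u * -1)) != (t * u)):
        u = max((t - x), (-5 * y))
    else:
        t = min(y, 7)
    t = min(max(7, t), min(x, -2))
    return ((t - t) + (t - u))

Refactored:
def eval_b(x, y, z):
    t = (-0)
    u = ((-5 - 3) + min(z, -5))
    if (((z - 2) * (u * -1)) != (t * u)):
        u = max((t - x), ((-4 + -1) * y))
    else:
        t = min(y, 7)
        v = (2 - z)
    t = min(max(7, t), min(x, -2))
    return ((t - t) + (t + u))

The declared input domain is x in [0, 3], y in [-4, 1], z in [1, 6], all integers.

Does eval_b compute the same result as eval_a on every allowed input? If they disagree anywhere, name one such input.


Run the pair on x=0, y=-4, z=1.
eval_a: u becomes -13; next t becomes 0; next (((z - 2) * (u * -1)) != (t * u)) evaluates to true; next u becomes 20; next t becomes -2; next final value -22
eval_b: t becomes 0; next u becomes -13; next (((z - 2) * (u * -1)) != (t * u)) evaluates to true; next u becomes 20; next t becomes -2; next final value 18
-22 vs 18 — the two versions disagree here.
verdict: not equivalent; witness: x=0, y=-4, z=1


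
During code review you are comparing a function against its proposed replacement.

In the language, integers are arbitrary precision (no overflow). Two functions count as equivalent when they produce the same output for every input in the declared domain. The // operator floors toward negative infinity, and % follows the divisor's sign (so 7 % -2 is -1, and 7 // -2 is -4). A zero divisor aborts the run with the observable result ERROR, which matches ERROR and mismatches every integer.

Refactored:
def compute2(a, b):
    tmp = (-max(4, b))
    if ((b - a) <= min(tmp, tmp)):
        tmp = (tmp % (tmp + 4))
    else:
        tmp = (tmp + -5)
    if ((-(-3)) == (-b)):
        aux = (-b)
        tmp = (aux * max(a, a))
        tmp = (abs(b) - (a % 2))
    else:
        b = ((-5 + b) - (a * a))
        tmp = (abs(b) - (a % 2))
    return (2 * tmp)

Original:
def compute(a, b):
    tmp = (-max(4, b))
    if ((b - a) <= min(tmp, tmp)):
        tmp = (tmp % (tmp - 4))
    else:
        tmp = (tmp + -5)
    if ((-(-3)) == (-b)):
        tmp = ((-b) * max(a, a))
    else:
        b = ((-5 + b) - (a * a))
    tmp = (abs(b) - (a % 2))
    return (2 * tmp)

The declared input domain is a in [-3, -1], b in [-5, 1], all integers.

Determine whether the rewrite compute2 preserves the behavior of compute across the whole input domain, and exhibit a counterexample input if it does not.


Input a=-1, b=-5: 20 from compute versus ERROR from compute2.
verdict: not equivalent; witness: a=-1, b=-5


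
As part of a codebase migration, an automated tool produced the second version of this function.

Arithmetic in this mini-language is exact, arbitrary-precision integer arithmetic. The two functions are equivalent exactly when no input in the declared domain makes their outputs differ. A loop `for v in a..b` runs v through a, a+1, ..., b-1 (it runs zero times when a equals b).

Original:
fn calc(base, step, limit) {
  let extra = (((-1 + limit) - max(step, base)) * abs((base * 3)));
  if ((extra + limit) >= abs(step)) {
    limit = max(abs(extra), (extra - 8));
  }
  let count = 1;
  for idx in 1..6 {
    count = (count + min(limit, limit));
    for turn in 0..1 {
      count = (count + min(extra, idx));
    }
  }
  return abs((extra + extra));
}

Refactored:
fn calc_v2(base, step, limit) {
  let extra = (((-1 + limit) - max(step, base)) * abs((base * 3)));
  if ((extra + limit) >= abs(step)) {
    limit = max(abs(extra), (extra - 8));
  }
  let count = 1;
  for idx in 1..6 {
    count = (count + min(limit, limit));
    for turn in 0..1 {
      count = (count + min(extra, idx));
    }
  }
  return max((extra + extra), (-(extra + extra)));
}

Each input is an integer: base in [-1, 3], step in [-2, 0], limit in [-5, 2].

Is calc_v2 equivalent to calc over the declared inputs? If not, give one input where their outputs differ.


Differences: min/max/abs usage differs; and arithmetic usage differs — yet all 120 inputs agree.
verdict: equivalent


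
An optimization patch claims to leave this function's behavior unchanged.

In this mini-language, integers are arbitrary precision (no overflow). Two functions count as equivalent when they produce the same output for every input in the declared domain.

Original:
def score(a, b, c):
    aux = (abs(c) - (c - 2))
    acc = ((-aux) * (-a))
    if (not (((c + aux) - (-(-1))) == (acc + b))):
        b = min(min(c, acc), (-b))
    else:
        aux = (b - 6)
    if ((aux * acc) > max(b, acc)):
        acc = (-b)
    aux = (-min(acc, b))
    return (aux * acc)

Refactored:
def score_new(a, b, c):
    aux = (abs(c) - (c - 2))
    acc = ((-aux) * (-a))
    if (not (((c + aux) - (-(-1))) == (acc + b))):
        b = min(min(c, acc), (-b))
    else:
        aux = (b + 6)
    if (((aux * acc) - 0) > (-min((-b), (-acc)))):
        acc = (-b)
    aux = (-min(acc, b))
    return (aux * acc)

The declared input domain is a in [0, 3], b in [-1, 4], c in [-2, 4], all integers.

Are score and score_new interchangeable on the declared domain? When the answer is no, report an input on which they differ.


a=1, b=-1, c=0 yields 2 from score but 1 from score_new.
verdict: not equivalent; witness: a=1, b=-1, c=0


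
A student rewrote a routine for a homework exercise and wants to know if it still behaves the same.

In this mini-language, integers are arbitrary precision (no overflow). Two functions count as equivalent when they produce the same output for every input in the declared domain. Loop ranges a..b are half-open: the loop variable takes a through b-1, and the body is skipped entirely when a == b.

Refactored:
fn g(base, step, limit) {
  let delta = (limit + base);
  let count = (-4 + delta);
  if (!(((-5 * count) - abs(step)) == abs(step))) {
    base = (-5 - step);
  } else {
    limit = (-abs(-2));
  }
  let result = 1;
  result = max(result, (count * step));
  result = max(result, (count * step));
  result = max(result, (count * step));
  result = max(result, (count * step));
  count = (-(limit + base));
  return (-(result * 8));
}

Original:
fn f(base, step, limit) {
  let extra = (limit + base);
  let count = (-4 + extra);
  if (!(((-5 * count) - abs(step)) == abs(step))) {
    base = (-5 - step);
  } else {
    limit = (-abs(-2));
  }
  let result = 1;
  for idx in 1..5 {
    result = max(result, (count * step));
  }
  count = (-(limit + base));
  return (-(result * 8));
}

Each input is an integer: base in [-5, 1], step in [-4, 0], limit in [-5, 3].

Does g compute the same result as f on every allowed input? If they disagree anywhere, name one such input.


Behavior is preserved: although local variable names differ, arithmetic usage differs, loop structure differs, min/max/abs usage differs, statement counts differ, the outputs never diverge.
Tracing base=-4, step=-3, limit=1: f: extra=-3, then count=-7, then (!(((-5 * count) - abs(step)) == abs(step))) is true, then base=-2, then result=1, then (idx=1), then result=21, then (idx=2), then result=21, then (idx=3), then result=21, then (idx=4), then result=21, then count=1, then returns -168 | g: delta=-3, then count=-7, then (!(((-5 * count) - abs(step)) == abs(step))) is true, then base=-2, then result=1, then result=21, then result=21, then result=21, then result=21, then count=1, then returns -168 — matching result -168.
Every one of the 315 inputs gives matching results.
verdict: equivalent


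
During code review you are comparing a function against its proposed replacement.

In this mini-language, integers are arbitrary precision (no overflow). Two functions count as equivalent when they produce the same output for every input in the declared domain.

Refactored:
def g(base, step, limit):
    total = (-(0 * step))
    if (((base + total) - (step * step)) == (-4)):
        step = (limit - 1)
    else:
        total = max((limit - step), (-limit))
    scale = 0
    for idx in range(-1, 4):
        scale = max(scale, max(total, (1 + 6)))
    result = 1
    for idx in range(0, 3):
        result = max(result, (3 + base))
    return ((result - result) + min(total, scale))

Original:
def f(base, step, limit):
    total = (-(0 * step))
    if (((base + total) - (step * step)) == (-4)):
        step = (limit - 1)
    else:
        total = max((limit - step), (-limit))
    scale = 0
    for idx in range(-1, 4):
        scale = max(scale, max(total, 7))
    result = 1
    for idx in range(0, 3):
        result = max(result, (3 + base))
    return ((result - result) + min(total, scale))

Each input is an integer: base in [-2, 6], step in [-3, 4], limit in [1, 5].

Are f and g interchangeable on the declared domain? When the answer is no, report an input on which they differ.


Equivalent — the differences include constant usage differs; also arithmetic usage differs, yet no declared input distinguishes the two.
As a probe, take base=-1, step=4, limit=1: f runs total becomes 0; next (((base + total) - (step * step)) == (-4)) evaluates to false; next total becomes -1; next scale becomes 0; next at idx=-1:; next scale becomes 7; next at idx=0:; next scale becomes 7; next at idx=1:; next scale becomes 7; next at idx=2:; next scale becomes 7; next at idx=3:; next scale becomes 7; next result becomes 1; next at idx=0:; next result becomes 2; next at idx=1:; next result becomes 2; next at idx=2:; next result becomes 2; next final value -1; g runs total becomes 0; next (((base + total) - (step * step)) == (-4)) evaluates to false; next total becomes -1; next scale becomes 0; next at idx=-1:; next scale becomes 7; next at idx=0:; next scale becomes 7; next at idx=1:; next scale becomes 7; next at idx=2:; next scale becomes 7; next at idx=3:; next scale becomes 7; next result becomes 1; next at idx=0:; next result becomes 2; next at idx=1:; next result becomes 2; next at idx=2:; next result becomes 2; next final value -1; both end at -1.
Across all 360 domain points the two functions coincide.
verdict: equivalent


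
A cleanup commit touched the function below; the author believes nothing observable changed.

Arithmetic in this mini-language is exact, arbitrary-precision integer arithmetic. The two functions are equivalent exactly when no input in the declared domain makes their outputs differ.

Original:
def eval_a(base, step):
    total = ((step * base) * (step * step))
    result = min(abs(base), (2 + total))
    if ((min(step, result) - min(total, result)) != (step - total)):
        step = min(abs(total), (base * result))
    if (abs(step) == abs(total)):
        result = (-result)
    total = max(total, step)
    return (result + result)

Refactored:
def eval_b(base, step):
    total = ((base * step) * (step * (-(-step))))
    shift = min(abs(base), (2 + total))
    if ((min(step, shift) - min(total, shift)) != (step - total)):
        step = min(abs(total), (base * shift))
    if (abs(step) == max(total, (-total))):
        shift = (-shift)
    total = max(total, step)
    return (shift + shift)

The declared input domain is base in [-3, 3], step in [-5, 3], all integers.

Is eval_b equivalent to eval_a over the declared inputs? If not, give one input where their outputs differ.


Equivalent — the differences include local variable names differ; and min/max/abs usage differs, yet no declared input distinguishes the two.
Tracing base=-3, step=2: eval_a: total=-24, then result=-22, then ((min(step, result) - min(total, result)) != (step - total)) is true, then step=24, then (abs(step) == abs(total)) is true, then result=22, then total=24, then returns 44 | eval_b: total=-24, then shift=-22, then ((min(step, shift) - min(total, shift)) != (step - total)) is true, then step=24, then (abs(step) == max(total, (-total))) is true, then shift=22, then total=24, then returns 44 — matching result 44.
Every one of the 63 inputs gives matching results.
verdict: equivalent


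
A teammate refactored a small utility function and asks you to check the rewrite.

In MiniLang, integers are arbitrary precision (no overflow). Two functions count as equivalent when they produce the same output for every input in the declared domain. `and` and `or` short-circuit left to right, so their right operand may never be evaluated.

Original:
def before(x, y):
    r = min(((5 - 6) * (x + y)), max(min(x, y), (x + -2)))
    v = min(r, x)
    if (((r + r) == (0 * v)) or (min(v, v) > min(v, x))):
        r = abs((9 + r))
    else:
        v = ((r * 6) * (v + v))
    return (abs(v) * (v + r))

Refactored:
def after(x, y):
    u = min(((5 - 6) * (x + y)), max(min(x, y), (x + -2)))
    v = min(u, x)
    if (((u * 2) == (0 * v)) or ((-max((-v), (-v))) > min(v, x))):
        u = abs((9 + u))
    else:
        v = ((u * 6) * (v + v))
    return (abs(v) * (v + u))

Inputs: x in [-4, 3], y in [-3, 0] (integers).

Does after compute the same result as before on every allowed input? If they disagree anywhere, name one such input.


Equivalent — the differences include min/max/abs usage differs; local variable names differ; constant usage differs; arithmetic usage differs, yet no declared input distinguishes the two.
Tracing x=-3, y=-3: before: r := -3 | v := -3 | (((r + r) == (0 * v)) or (min(v, v) > min(v, x))): false | v := 108 | result 11340 | after: u := -3 | v := -3 | (((u * 2) == (0 * v)) or ((-max((-v), (-v))) > min(v, x))): false | v := 108 | result 11340 — matching result 11340.
Checked all 32 inputs in the declared domain: the outputs agree on every one.
verdict: equivalent


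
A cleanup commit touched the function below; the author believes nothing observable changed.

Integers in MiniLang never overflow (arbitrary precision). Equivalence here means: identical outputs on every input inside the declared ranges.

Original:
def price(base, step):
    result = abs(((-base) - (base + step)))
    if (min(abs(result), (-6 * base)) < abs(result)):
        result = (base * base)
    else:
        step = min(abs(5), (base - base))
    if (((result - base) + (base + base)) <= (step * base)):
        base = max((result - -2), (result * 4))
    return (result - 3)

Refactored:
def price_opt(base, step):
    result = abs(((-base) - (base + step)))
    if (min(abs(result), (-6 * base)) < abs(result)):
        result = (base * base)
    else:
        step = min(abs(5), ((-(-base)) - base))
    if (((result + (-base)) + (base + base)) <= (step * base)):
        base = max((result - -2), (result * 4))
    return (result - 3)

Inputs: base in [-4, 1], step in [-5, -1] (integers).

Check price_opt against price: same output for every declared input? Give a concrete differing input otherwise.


Differences: arithmetic usage differs — yet all 30 inputs agree.
verdict: equivalent


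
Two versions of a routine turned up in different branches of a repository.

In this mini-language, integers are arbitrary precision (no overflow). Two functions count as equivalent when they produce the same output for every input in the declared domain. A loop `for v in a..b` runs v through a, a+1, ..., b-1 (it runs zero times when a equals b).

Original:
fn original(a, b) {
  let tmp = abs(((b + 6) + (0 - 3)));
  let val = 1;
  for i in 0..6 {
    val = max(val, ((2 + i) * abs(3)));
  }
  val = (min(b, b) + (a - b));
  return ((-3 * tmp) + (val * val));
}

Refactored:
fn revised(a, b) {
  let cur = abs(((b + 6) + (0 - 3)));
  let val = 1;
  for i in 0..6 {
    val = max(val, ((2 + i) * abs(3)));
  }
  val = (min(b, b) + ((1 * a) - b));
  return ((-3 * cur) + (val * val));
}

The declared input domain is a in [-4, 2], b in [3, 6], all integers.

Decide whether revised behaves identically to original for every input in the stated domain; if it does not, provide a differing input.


Reading the diff, among the changes: local variable names differ, plus constant usage differs, plus arithmetic usage differs.
As a probe, take a=-2, b=3: original runs tmp = 6; val = 1; [i=0]; val = 6; [i=1]; val = 9; [i=2]; val = 12; [i=3]; val = 15; [i=4]; val = 18; [i=5]; val = 21; val = -2; return -14; revised runs cur = 6; val = 1; [i=0]; val = 6; [i=1]; val = 9; [i=2]; val = 12; [i=3]; val = 15; [i=4]; val = 18; [i=5]; val = 21; val = -2; return -14; both end at -14.
Across all 28 domain points the two functions coincide.
verdict: equivalent


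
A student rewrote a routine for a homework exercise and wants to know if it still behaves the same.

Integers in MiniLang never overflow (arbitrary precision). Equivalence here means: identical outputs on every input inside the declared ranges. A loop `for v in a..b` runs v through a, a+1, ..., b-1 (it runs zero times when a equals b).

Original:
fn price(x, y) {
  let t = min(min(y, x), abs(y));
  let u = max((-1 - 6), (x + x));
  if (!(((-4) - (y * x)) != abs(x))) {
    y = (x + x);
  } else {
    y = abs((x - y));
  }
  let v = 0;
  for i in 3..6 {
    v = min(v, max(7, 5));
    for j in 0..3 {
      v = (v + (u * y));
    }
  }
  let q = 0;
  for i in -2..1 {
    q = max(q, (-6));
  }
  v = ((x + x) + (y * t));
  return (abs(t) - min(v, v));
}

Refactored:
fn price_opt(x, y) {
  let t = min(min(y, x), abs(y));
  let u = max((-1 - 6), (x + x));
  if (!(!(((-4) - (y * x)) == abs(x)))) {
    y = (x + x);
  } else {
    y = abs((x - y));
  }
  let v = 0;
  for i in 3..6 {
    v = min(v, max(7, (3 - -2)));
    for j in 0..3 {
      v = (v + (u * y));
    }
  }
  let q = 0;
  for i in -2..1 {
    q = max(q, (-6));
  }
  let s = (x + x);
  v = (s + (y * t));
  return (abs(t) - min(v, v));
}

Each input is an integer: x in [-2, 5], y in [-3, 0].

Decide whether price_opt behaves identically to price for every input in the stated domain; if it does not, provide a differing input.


This is a faithful refactor — statement counts differ, plus arithmetic usage differs, plus boolean connective usage differs, plus local variable names differ, plus constant usage differs, plus comparison usage differs, but the computed results match everywhere.
Spot check at x=4, y=-2 — price: t := -2 | u := 8 | (!(((-4) - (y * x)) != abs(x))): true | y := 8 | v := 0 | iter i=3: | v := 0 | iter j=0: | v := 64 | iter j=1: | v := 128 | iter j=2: | v := 192 | iter i=4: | v := 7 | iter j=0: | v := 71 | iter j=1: | v := 135 | iter j=2: | v := 199 | iter i=5: | v := 7 | iter j=0: | v := 71 | iter j=1: | v := 135 | iter j=2: | v := 199 | q := 0 | iter i=-2: | q := 0 | iter i=-1: | q := 0 | iter i=0: | q := 0 | v := -8 | result 10. price_opt: t := -2 | u := 8 | (!(!(((-4) - (y * x)) == abs(x)))): true | y := 8 | v := 0 | iter i=3: | v := 0 | iter j=0: | v := 64 | iter j=1: | v := 128 | iter j=2: | v := 192 | iter i=4: | v := 7 | iter j=0: | v := 71 | iter j=1: | v := 135 | iter j=2: | v := 199 | iter i=5: | v := 7 | iter j=0: | v := 71 | iter j=1: | v := 135 | iter j=2: | v := 199 | q := 0 | iter i=-2: | q := 0 | iter i=-1: | q := 0 | iter i=0: | q := 0 | s := 8 | v := -8 | result 10. Both give 10.
Across all 32 domain points the two functions coincide.
verdict: equivalent


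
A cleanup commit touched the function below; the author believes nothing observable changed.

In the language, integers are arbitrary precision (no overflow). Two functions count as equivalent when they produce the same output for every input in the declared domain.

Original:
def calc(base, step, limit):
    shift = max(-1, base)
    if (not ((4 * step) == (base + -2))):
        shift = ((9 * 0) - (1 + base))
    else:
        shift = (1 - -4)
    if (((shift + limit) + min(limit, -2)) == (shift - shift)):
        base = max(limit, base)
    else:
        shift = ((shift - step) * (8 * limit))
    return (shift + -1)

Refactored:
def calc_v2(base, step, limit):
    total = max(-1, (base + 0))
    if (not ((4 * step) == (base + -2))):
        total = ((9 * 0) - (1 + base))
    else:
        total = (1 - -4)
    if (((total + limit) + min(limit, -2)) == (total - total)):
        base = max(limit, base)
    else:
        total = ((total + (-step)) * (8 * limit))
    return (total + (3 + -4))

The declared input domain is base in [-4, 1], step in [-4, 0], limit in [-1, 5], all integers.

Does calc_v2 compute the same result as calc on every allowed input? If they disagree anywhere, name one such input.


The two versions differ — the changes include constant usage differs, plus local variable names differ, plus arithmetic usage differs.
Spot check at base=1, step=-1, limit=5 — calc: shift = 1; (not ((4 * step) == (base + -2))) -> true; shift = -2; (((shift + limit) + min(limit, -2)) == (shift - shift)) -> false; shift = -40; return -41. calc_v2: total = 1; (not ((4 * step) == (base + -2))) -> true; total = -2; (((total + limit) + min(limit, -2)) == (total - total)) -> false; total = -40; return -41. Both give -41.
Sweeping the whole domain (210 inputs) finds no disagreement.
verdict: equivalent


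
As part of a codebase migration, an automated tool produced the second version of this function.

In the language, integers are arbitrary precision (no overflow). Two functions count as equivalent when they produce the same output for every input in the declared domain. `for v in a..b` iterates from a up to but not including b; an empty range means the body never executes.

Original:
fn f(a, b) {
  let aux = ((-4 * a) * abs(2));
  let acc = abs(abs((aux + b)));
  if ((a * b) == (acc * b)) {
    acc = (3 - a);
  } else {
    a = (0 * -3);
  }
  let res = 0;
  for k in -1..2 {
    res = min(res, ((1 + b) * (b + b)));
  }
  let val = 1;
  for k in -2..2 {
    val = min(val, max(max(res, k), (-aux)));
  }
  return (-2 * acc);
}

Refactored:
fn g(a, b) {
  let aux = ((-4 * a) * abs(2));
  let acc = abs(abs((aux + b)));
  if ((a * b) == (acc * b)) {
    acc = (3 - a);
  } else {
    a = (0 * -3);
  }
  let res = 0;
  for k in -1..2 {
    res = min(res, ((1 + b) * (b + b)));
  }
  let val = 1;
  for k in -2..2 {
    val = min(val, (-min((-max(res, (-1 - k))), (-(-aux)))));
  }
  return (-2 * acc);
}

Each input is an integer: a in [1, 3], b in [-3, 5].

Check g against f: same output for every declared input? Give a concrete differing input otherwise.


Differences: constant usage differs, plus arithmetic usage differs, plus min/max/abs usage differs — yet all 27 inputs agree.
verdict: equivalent
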